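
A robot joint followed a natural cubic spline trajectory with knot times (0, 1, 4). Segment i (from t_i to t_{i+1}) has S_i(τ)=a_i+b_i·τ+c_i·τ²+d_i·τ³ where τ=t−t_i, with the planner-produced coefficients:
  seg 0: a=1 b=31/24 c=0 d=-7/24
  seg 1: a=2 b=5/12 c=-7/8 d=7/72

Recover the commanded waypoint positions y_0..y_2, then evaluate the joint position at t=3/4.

y_0=1 y_1=2 y_2=-2
S(3/4) = 945/512

y_0 = S_0(0) = a_0 = 1
y_1 = S_1(0) = a_1 = 2
y_2 = S_1(3) = -2
t_q=3/4 is in segment 0 (τ=3/4); S_0(τ)=945/512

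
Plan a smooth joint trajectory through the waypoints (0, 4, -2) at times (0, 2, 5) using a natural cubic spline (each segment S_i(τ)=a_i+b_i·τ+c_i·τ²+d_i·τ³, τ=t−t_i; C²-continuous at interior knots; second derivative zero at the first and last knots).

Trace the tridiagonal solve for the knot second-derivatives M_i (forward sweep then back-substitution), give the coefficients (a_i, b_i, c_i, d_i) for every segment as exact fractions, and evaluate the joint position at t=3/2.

  seg 0: a=0 b=14/5 c=0 d=-1/5
  seg 1: a=4 b=2/5 c=-6/5 d=2/15
S(3/2) = 141/40

Δ: Δ0=2, Δ1=-2
row 1: diag=10, rhs=-24; c'=3/10, d'=-12/5
back: M1=-12/5
M: M0=0, M1=-12/5, M2=0
seg 0: a=0, c=M0/2=0, d=(M1−M0)/(6·2)=-1/5, b=Δ0−h0·(2M0+M1)/6=14/5
seg 1: a=4, c=M1/2=-6/5, d=(M2−M1)/(6·3)=2/15, b=Δ1−h1·(2M1+M2)/6=2/5
t_q=3/2 → seg 0, τ=3/2; S=0+14/5·τ+0·τ²+-1/5·τ³=141/40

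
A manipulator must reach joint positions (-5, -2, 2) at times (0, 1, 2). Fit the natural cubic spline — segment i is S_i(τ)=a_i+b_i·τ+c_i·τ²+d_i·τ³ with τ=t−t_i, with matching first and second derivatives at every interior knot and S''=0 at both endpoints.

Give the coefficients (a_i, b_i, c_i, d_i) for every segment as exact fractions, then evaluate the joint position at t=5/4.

  seg 0: a=-5 b=11/4 c=0 d=1/4
  seg 1: a=-2 b=7/2 c=3/4 d=-1/4
S(5/4) = -277/256

Δ: Δ0=3, Δ1=4
row 1: diag=4, rhs=6; c'=1/4, d'=3/2
back: M1=3/2
M: M0=0, M1=3/2, M2=0
seg 0: a=-5, c=M0/2=0, d=(M1−M0)/(6·1)=1/4, b=Δ0−h0·(2M0+M1)/6=11/4
seg 1: a=-2, c=M1/2=3/4, d=(M2−M1)/(6·1)=-1/4, b=Δ1−h1·(2M1+M2)/6=7/2
t_q=5/4 → seg 1, τ=1/4; S=-2+7/2·τ+3/4·τ²+-1/4·τ³=-277/256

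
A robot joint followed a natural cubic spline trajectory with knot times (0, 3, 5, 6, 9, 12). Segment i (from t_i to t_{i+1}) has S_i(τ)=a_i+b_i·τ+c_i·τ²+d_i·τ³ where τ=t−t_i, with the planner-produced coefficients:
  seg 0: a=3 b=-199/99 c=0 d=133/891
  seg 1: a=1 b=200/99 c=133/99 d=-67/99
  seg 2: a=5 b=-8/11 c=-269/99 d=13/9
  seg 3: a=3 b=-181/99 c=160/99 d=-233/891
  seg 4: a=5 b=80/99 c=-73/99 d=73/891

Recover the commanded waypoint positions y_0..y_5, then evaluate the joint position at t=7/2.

y_0 = S_0(0) = a_0 = 3
y_1 = S_1(0) = a_1 = 1
y_2 = S_2(0) = a_2 = 5
y_3 = S_3(0) = a_3 = 3
y_4 = S_4(0) = a_4 = 5
y_5 = S_4(3) = 3
t_q=7/2 is in segment 1 (τ=1/2); S_1(τ)=199/88

y_0=3 y_1=1 y_2=5 y_3=3 y_4=5 y_5=3
S(7/2) = 199/88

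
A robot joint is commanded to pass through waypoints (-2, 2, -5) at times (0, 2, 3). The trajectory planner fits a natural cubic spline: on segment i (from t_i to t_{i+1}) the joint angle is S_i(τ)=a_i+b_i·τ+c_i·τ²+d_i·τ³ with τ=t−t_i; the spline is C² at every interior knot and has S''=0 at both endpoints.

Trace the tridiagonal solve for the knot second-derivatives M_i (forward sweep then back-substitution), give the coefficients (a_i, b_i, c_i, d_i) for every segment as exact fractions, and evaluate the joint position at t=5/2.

Δ: Δ0=2, Δ1=-7
row 1: diag=6, rhs=-54; c'=1/6, d'=-9
back: M1=-9
M: M0=0, M1=-9, M2=0
seg 0: a=-2, c=M0/2=0, d=(M1−M0)/(6·2)=-3/4, b=Δ0−h0·(2M0+M1)/6=5
seg 1: a=2, c=M1/2=-9/2, d=(M2−M1)/(6·1)=3/2, b=Δ1−h1·(2M1+M2)/6=-4
t_q=5/2 → seg 1, τ=1/2; S=2+-4·τ+-9/2·τ²+3/2·τ³=-15/16

  seg 0: a=-2 b=5 c=0 d=-3/4
  seg 1: a=2 b=-4 c=-9/2 d=3/2
S(5/2) = -15/16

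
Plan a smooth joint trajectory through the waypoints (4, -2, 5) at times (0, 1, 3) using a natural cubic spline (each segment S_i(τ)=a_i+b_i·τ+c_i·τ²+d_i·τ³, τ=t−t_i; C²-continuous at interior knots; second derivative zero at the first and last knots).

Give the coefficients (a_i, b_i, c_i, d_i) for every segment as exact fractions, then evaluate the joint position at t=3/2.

  seg 0: a=4 b=-91/12 c=0 d=19/12
  seg 1: a=-2 b=-17/6 c=19/4 d=-19/24
S(3/2) = -149/64

Δ: Δ0=-6, Δ1=7/2
row 1: diag=6, rhs=57; c'=1/3, d'=19/2
back: M1=19/2
M: M0=0, M1=19/2, M2=0
seg 0: a=4, c=M0/2=0, d=(M1−M0)/(6·1)=19/12, b=Δ0−h0·(2M0+M1)/6=-91/12
seg 1: a=-2, c=M1/2=19/4, d=(M2−M1)/(6·2)=-19/24, b=Δ1−h1·(2M1+M2)/6=-17/6
t_q=3/2 → seg 1, τ=1/2; S=-2+-17/6·τ+19/4·τ²+-19/24·τ³=-149/64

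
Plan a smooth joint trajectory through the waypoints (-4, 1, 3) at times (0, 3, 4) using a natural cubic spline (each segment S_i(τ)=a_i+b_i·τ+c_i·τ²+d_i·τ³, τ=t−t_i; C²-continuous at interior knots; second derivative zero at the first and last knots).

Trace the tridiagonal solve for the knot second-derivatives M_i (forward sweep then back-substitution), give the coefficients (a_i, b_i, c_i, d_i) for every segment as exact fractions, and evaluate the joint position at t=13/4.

  seg 0: a=-4 b=37/24 c=0 d=1/72
  seg 1: a=1 b=23/12 c=1/8 d=-1/24
S(13/4) = 761/512

Δ: Δ0=5/3, Δ1=2
row 1: diag=8, rhs=2; c'=1/8, d'=1/4
back: M1=1/4
M: M0=0, M1=1/4, M2=0
seg 0: a=-4, c=M0/2=0, d=(M1−M0)/(6·3)=1/72, b=Δ0−h0·(2M0+M1)/6=37/24
seg 1: a=1, c=M1/2=1/8, d=(M2−M1)/(6·1)=-1/24, b=Δ1−h1·(2M1+M2)/6=23/12
t_q=13/4 → seg 1, τ=1/4; S=1+23/12·τ+1/8·τ²+-1/24·τ³=761/512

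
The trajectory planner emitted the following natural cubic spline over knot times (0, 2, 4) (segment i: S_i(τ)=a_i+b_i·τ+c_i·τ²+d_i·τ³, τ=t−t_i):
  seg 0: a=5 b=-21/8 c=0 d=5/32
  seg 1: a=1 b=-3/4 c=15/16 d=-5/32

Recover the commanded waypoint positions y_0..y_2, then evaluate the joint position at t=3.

y_0=5 y_1=1 y_2=2
S(3) = 33/32

y_0 = S_0(0) = a_0 = 5
y_1 = S_1(0) = a_1 = 1
y_2 = S_1(2) = 2
t_q=3 is in segment 1 (τ=1); S_1(τ)=33/32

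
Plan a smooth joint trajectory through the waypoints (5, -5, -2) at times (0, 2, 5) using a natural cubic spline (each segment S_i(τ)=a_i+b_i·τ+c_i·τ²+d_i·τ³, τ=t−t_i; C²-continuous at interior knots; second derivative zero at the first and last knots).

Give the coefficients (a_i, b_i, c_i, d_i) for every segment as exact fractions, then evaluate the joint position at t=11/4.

  seg 0: a=5 b=-31/5 c=0 d=3/10
  seg 1: a=-5 b=-13/5 c=9/5 d=-1/5
S(11/4) = -1927/320

Δ: Δ0=-5, Δ1=1
row 1: diag=10, rhs=36; c'=3/10, d'=18/5
back: M1=18/5
M: M0=0, M1=18/5, M2=0
seg 0: a=5, c=M0/2=0, d=(M1−M0)/(6·2)=3/10, b=Δ0−h0·(2M0+M1)/6=-31/5
seg 1: a=-5, c=M1/2=9/5, d=(M2−M1)/(6·3)=-1/5, b=Δ1−h1·(2M1+M2)/6=-13/5
t_q=11/4 → seg 1, τ=3/4; S=-5+-13/5·τ+9/5·τ²+-1/5·τ³=-1927/320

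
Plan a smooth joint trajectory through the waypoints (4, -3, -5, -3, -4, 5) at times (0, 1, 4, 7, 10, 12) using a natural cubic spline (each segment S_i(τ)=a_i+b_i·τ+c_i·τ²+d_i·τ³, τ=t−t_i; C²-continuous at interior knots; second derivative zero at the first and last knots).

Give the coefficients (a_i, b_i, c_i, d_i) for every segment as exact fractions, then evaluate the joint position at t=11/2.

  seg 0: a=4 b=-46507/5958 c=0 d=4801/5958
  seg 1: a=-3 b=-16052/2979 c=4801/1986 d=-15077/53622
  seg 2: a=-5 b=9083/5958 c=-337/2979 d=-3089/53622
  seg 3: a=-3 b=-2114/2979 c=-3763/5958 d=13531/53622
  seg 4: a=-4 b=13787/5958 c=1628/993 d=-814/2979
S(11/2) = -16747/5296

Δ: Δ0=-7, Δ1=-2/3, Δ2=2/3, Δ3=-1/3, Δ4=9/2
row 1: diag=8, rhs=38; c'=3/8, d'=19/4
row 2: denom=12−3·3/8=87/8; d'=(8−3·19/4)/(87/8)=-50/87
row 3: denom=12−3·8/29=324/29; d'=(-6−3·-50/87)/(324/29)=-31/81
row 4: denom=10−3·29/108=331/36; d'=(29−3·-31/81)/(331/36)=3256/993
back: M4=3256/993
back: M3=-31/81−29/108·3256/993=-3763/2979
back: M2=-50/87−8/29·-3763/2979=-674/2979
back: M1=19/4−3/8·-674/2979=4801/993
M: M0=0, M1=4801/993, M2=-674/2979, M3=-3763/2979, M4=3256/993, M5=0
seg 0: a=4, c=M0/2=0, d=(M1−M0)/(6·1)=4801/5958, b=Δ0−h0·(2M0+M1)/6=-46507/5958
seg 1: a=-3, c=M1/2=4801/1986, d=(M2−M1)/(6·3)=-15077/53622, b=Δ1−h1·(2M1+M2)/6=-16052/2979
seg 2: a=-5, c=M2/2=-337/2979, d=(M3−M2)/(6·3)=-3089/53622, b=Δ2−h2·(2M2+M3)/6=9083/5958
seg 3: a=-3, c=M3/2=-3763/5958, d=(M4−M3)/(6·3)=13531/53622, b=Δ3−h3·(2M3+M4)/6=-2114/2979
seg 4: a=-4, c=M4/2=1628/993, d=(M5−M4)/(6·2)=-814/2979, b=Δ4−h4·(2M4+M5)/6=13787/5958
t_q=11/2 → seg 2, τ=3/2; S=-5+9083/5958·τ+-337/2979·τ²+-3089/53622·τ³=-16747/5296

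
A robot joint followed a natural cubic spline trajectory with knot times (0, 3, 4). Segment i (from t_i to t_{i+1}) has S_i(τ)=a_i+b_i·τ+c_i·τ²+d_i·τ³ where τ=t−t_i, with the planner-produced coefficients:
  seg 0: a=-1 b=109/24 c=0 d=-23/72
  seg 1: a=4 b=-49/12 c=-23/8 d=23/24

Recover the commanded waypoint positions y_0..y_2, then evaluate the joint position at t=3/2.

y_0 = S_0(0) = a_0 = -1
y_1 = S_1(0) = a_1 = 4
y_2 = S_1(1) = -2
t_q=3/2 is in segment 0 (τ=3/2); S_0(τ)=303/64

y_0=-1 y_1=4 y_2=-2
S(3/2) = 303/64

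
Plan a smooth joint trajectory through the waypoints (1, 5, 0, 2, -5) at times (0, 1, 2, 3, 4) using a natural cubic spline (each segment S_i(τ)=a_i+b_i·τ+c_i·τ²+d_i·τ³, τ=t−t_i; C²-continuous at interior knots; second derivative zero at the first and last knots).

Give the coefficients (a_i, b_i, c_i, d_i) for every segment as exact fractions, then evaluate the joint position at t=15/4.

  seg 0: a=1 b=99/14 c=0 d=-43/14
  seg 1: a=5 b=-15/7 c=-129/14 d=89/14
  seg 2: a=0 b=-3/2 c=69/7 d=-89/14
  seg 3: a=2 b=-6/7 c=-129/14 d=43/14
S(15/4) = -2267/896

Δ: Δ0=4, Δ1=-5, Δ2=2, Δ3=-7
row 1: diag=4, rhs=-54; c'=1/4, d'=-27/2
row 2: denom=4−1·1/4=15/4; d'=(42−1·-27/2)/(15/4)=74/5
row 3: denom=4−1·4/15=56/15; d'=(-54−1·74/5)/(56/15)=-129/7
back: M3=-129/7
back: M2=74/5−4/15·-129/7=138/7
back: M1=-27/2−1/4·138/7=-129/7
M: M0=0, M1=-129/7, M2=138/7, M3=-129/7, M4=0
seg 0: a=1, c=M0/2=0, d=(M1−M0)/(6·1)=-43/14, b=Δ0−h0·(2M0+M1)/6=99/14
seg 1: a=5, c=M1/2=-129/14, d=(M2−M1)/(6·1)=89/14, b=Δ1−h1·(2M1+M2)/6=-15/7
seg 2: a=0, c=M2/2=69/7, d=(M3−M2)/(6·1)=-89/14, b=Δ2−h2·(2M2+M3)/6=-3/2
seg 3: a=2, c=M3/2=-129/14, d=(M4−M3)/(6·1)=43/14, b=Δ3−h3·(2M3+M4)/6=-6/7
t_q=15/4 → seg 3, τ=3/4; S=2+-6/7·τ+-129/14·τ²+43/14·τ³=-2267/896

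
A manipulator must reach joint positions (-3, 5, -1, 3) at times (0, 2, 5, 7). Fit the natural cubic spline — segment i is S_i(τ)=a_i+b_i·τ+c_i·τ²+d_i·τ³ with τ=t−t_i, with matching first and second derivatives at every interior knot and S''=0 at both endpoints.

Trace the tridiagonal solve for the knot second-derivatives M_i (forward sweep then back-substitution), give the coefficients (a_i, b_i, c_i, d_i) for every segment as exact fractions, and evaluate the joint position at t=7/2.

  seg 0: a=-3 b=508/91 c=0 d=-36/91
  seg 1: a=5 b=76/91 c=-216/91 d=10/21
  seg 2: a=-1 b=-50/91 c=174/91 d=-29/91
S(7/2) = 131/52

Δ: Δ0=4, Δ1=-2, Δ2=2
row 1: diag=10, rhs=-36; c'=3/10, d'=-18/5
row 2: denom=10−3·3/10=91/10; d'=(24−3·-18/5)/(91/10)=348/91
back: M2=348/91
back: M1=-18/5−3/10·348/91=-432/91
M: M0=0, M1=-432/91, M2=348/91, M3=0
seg 0: a=-3, c=M0/2=0, d=(M1−M0)/(6·2)=-36/91, b=Δ0−h0·(2M0+M1)/6=508/91
seg 1: a=5, c=M1/2=-216/91, d=(M2−M1)/(6·3)=10/21, b=Δ1−h1·(2M1+M2)/6=76/91
seg 2: a=-1, c=M2/2=174/91, d=(M3−M2)/(6·2)=-29/91, b=Δ2−h2·(2M2+M3)/6=-50/91
t_q=7/2 → seg 1, τ=3/2; S=5+76/91·τ+-216/91·τ²+10/21·τ³=131/52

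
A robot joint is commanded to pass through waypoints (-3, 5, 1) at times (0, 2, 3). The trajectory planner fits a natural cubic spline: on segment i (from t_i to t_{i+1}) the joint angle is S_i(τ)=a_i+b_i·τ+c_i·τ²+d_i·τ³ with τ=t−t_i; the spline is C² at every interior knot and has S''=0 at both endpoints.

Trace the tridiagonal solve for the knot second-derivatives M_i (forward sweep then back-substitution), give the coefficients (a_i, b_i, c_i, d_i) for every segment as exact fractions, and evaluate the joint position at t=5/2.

Δ: Δ0=4, Δ1=-4
row 1: diag=6, rhs=-48; c'=1/6, d'=-8
back: M1=-8
M: M0=0, M1=-8, M2=0
seg 0: a=-3, c=M0/2=0, d=(M1−M0)/(6·2)=-2/3, b=Δ0−h0·(2M0+M1)/6=20/3
seg 1: a=5, c=M1/2=-4, d=(M2−M1)/(6·1)=4/3, b=Δ1−h1·(2M1+M2)/6=-4/3
t_q=5/2 → seg 1, τ=1/2; S=5+-4/3·τ+-4·τ²+4/3·τ³=7/2

  seg 0: a=-3 b=20/3 c=0 d=-2/3
  seg 1: a=5 b=-4/3 c=-4 d=4/3
S(5/2) = 7/2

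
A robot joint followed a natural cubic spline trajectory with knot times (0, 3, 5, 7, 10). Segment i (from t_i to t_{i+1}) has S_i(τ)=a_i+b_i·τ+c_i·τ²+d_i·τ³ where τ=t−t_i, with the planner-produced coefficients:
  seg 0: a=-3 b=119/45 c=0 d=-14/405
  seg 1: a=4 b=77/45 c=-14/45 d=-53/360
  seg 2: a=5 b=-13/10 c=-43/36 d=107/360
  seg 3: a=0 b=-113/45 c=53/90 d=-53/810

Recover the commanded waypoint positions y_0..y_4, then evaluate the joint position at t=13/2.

y_0=-3 y_1=4 y_2=5 y_3=0 y_4=-4
S(13/2) = 437/320

y_0 = S_0(0) = a_0 = -3
y_1 = S_1(0) = a_1 = 4
y_2 = S_2(0) = a_2 = 5
y_3 = S_3(0) = a_3 = 0
y_4 = S_3(3) = -4
t_q=13/2 is in segment 2 (τ=3/2); S_2(τ)=437/320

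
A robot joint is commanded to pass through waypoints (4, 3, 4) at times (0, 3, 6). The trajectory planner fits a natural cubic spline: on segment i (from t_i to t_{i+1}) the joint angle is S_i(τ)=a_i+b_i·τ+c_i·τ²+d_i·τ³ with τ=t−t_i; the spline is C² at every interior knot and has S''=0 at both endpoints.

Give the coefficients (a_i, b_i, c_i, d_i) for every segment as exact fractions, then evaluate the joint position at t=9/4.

  seg 0: a=4 b=-1/2 c=0 d=1/54
  seg 1: a=3 b=0 c=1/6 d=-1/54
S(9/4) = 395/128

Δ: Δ0=-1/3, Δ1=1/3
row 1: diag=12, rhs=4; c'=1/4, d'=1/3
back: M1=1/3
M: M0=0, M1=1/3, M2=0
seg 0: a=4, c=M0/2=0, d=(M1−M0)/(6·3)=1/54, b=Δ0−h0·(2M0+M1)/6=-1/2
seg 1: a=3, c=M1/2=1/6, d=(M2−M1)/(6·3)=-1/54, b=Δ1−h1·(2M1+M2)/6=0
t_q=9/4 → seg 0, τ=9/4; S=4+-1/2·τ+0·τ²+1/54·τ³=395/128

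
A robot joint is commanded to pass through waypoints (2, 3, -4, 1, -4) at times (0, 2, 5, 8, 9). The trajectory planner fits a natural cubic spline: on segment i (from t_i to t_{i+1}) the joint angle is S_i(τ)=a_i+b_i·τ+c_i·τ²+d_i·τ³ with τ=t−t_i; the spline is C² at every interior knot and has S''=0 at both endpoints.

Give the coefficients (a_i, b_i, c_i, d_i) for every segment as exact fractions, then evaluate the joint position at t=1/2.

Δ: Δ0=1/2, Δ1=-7/3, Δ2=5/3, Δ3=-5
row 1: diag=10, rhs=-17; c'=3/10, d'=-17/10
row 2: denom=12−3·3/10=111/10; d'=(24−3·-17/10)/(111/10)=97/37
row 3: denom=8−3·10/37=266/37; d'=(-40−3·97/37)/(266/37)=-253/38
back: M3=-253/38
back: M2=97/37−10/37·-253/38=84/19
back: M1=-17/10−3/10·84/19=-115/38
M: M0=0, M1=-115/38, M2=84/19, M3=-253/38, M4=0
seg 0: a=2, c=M0/2=0, d=(M1−M0)/(6·2)=-115/456, b=Δ0−h0·(2M0+M1)/6=86/57
seg 1: a=3, c=M1/2=-115/76, d=(M2−M1)/(6·3)=283/684, b=Δ1−h1·(2M1+M2)/6=-173/114
seg 2: a=-4, c=M2/2=42/19, d=(M3−M2)/(6·3)=-421/684, b=Δ2−h2·(2M2+M3)/6=131/228
seg 3: a=1, c=M3/2=-253/76, d=(M4−M3)/(6·1)=253/228, b=Δ3−h3·(2M3+M4)/6=-317/114
t_q=1/2 → seg 0, τ=1/2; S=2+86/57·τ+0·τ²+-115/456·τ³=3311/1216

  seg 0: a=2 b=86/57 c=0 d=-115/456
  seg 1: a=3 b=-173/114 c=-115/76 d=283/684
  seg 2: a=-4 b=131/228 c=42/19 d=-421/684
  seg 3: a=1 b=-317/114 c=-253/76 d=253/228
S(1/2) = 3311/1216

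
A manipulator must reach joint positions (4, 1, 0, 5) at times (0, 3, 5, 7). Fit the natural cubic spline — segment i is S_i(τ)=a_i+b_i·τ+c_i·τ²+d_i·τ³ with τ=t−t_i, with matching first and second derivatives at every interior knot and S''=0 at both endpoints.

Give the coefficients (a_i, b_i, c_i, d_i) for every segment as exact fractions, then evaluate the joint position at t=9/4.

Δ: Δ0=-1, Δ1=-1/2, Δ2=5/2
row 1: diag=10, rhs=3; c'=1/5, d'=3/10
row 2: denom=8−2·1/5=38/5; d'=(18−2·3/10)/(38/5)=87/38
back: M2=87/38
back: M1=3/10−1/5·87/38=-3/19
M: M0=0, M1=-3/19, M2=87/38, M3=0
seg 0: a=4, c=M0/2=0, d=(M1−M0)/(6·3)=-1/114, b=Δ0−h0·(2M0+M1)/6=-35/38
seg 1: a=1, c=M1/2=-3/38, d=(M2−M1)/(6·2)=31/152, b=Δ1−h1·(2M1+M2)/6=-22/19
seg 2: a=0, c=M2/2=87/76, d=(M3−M2)/(6·2)=-29/152, b=Δ2−h2·(2M2+M3)/6=37/38
t_q=9/4 → seg 0, τ=9/4; S=4+-35/38·τ+0·τ²+-1/114·τ³=4445/2432

  seg 0: a=4 b=-35/38 c=0 d=-1/114
  seg 1: a=1 b=-22/19 c=-3/38 d=31/152
  seg 2: a=0 b=37/38 c=87/76 d=-29/152
S(9/4) = 4445/2432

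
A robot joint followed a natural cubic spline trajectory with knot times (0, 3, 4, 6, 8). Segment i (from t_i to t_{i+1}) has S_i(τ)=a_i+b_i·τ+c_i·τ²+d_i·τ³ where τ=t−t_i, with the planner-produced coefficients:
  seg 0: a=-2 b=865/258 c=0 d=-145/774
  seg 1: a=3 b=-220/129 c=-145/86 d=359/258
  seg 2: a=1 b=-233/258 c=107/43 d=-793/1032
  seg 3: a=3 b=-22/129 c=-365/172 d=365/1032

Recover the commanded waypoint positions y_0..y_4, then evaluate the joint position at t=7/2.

y_0 = S_0(0) = a_0 = -2
y_1 = S_1(0) = a_1 = 3
y_2 = S_2(0) = a_2 = 1
y_3 = S_3(0) = a_3 = 3
y_4 = S_3(2) = -3
t_q=7/2 is in segment 1 (τ=1/2); S_1(τ)=1307/688

y_0=-2 y_1=3 y_2=1 y_3=3 y_4=-3
S(7/2) = 1307/688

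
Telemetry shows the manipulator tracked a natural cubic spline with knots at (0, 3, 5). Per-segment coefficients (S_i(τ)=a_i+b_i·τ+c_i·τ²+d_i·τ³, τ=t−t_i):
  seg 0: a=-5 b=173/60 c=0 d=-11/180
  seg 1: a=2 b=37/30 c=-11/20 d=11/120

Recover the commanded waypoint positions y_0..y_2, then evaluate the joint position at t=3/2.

y_0=-5 y_1=2 y_2=3
S(3/2) = -141/160

y_0 = S_0(0) = a_0 = -5
y_1 = S_1(0) = a_1 = 2
y_2 = S_1(2) = 3
t_q=3/2 is in segment 0 (τ=3/2); S_0(τ)=-141/160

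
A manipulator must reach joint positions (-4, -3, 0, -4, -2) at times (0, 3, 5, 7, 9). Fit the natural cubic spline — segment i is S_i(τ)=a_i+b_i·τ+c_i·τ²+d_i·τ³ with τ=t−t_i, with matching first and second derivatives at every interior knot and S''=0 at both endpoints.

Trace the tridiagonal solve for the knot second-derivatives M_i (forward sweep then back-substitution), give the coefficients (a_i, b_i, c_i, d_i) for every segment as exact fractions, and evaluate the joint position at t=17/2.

Δ: Δ0=1/3, Δ1=3/2, Δ2=-2, Δ3=1
row 1: diag=10, rhs=7; c'=1/5, d'=7/10
row 2: denom=8−2·1/5=38/5; d'=(-21−2·7/10)/(38/5)=-56/19
row 3: denom=8−2·5/19=142/19; d'=(18−2·-56/19)/(142/19)=227/71
back: M3=227/71
back: M2=-56/19−5/19·227/71=-269/71
back: M1=7/10−1/5·-269/71=207/142
M: M0=0, M1=207/142, M2=-269/71, M3=227/71, M4=0
seg 0: a=-4, c=M0/2=0, d=(M1−M0)/(6·3)=23/284, b=Δ0−h0·(2M0+M1)/6=-337/852
seg 1: a=-3, c=M1/2=207/284, d=(M2−M1)/(6·2)=-745/1704, b=Δ1−h1·(2M1+M2)/6=763/426
seg 2: a=0, c=M2/2=-269/142, d=(M3−M2)/(6·2)=124/213, b=Δ2−h2·(2M2+M3)/6=-115/213
seg 3: a=-4, c=M3/2=227/142, d=(M4−M3)/(6·2)=-227/852, b=Δ3−h3·(2M3+M4)/6=-241/213
t_q=17/2 → seg 3, τ=3/2; S=-4+-241/213·τ+227/142·τ²+-227/852·τ³=-6815/2272

  seg 0: a=-4 b=-337/852 c=0 d=23/284
  seg 1: a=-3 b=763/426 c=207/284 d=-745/1704
  seg 2: a=0 b=-115/213 c=-269/142 d=124/213
  seg 3: a=-4 b=-241/213 c=227/142 d=-227/852
S(17/2) = -6815/2272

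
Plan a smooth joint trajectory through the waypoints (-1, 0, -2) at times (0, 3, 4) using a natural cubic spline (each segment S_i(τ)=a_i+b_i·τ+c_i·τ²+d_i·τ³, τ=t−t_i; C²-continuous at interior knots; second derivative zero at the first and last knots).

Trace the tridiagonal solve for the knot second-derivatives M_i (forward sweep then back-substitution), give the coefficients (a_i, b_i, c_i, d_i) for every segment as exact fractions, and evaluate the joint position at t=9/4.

Δ: Δ0=1/3, Δ1=-2
row 1: diag=8, rhs=-14; c'=1/8, d'=-7/4
back: M1=-7/4
M: M0=0, M1=-7/4, M2=0
seg 0: a=-1, c=M0/2=0, d=(M1−M0)/(6·3)=-7/72, b=Δ0−h0·(2M0+M1)/6=29/24
seg 1: a=0, c=M1/2=-7/8, d=(M2−M1)/(6·1)=7/24, b=Δ1−h1·(2M1+M2)/6=-17/12
t_q=9/4 → seg 0, τ=9/4; S=-1+29/24·τ+0·τ²+-7/72·τ³=313/512

  seg 0: a=-1 b=29/24 c=0 d=-7/72
  seg 1: a=0 b=-17/12 c=-7/8 d=7/24
S(9/4) = 313/512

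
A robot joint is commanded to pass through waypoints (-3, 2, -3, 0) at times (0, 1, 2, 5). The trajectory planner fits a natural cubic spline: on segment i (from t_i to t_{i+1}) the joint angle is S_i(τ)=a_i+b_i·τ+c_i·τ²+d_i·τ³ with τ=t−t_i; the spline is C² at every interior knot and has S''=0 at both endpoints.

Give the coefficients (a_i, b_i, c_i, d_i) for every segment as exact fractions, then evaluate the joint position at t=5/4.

Δ: Δ0=5, Δ1=-5, Δ2=1
row 1: diag=4, rhs=-60; c'=1/4, d'=-15
row 2: denom=8−1·1/4=31/4; d'=(36−1·-15)/(31/4)=204/31
back: M2=204/31
back: M1=-15−1/4·204/31=-516/31
M: M0=0, M1=-516/31, M2=204/31, M3=0
seg 0: a=-3, c=M0/2=0, d=(M1−M0)/(6·1)=-86/31, b=Δ0−h0·(2M0+M1)/6=241/31
seg 1: a=2, c=M1/2=-258/31, d=(M2−M1)/(6·1)=120/31, b=Δ1−h1·(2M1+M2)/6=-17/31
seg 2: a=-3, c=M2/2=102/31, d=(M3−M2)/(6·3)=-34/93, b=Δ2−h2·(2M2+M3)/6=-173/31
t_q=5/4 → seg 1, τ=1/4; S=2+-17/31·τ+-258/31·τ²+120/31·τ³=87/62

  seg 0: a=-3 b=241/31 c=0 d=-86/31
  seg 1: a=2 b=-17/31 c=-258/31 d=120/31
  seg 2: a=-3 b=-173/31 c=102/31 d=-34/93
S(5/4) = 87/62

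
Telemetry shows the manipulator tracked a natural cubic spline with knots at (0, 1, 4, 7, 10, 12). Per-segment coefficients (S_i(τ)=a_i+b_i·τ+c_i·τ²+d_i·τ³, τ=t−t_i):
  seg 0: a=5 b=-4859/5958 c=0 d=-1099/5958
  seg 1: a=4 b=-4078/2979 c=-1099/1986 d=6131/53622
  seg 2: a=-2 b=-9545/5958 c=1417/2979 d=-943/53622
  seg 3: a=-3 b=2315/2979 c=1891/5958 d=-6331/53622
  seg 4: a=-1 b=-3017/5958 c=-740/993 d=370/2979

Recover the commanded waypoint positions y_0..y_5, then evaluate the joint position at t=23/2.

y_0=5 y_1=4 y_2=-2 y_3=-3 y_4=-1 y_5=-4
S(23/2) = -2996/993

y_0 = S_0(0) = a_0 = 5
y_1 = S_1(0) = a_1 = 4
y_2 = S_2(0) = a_2 = -2
y_3 = S_3(0) = a_3 = -3
y_4 = S_4(0) = a_4 = -1
y_5 = S_4(2) = -4
t_q=23/2 is in segment 4 (τ=3/2); S_4(τ)=-2996/993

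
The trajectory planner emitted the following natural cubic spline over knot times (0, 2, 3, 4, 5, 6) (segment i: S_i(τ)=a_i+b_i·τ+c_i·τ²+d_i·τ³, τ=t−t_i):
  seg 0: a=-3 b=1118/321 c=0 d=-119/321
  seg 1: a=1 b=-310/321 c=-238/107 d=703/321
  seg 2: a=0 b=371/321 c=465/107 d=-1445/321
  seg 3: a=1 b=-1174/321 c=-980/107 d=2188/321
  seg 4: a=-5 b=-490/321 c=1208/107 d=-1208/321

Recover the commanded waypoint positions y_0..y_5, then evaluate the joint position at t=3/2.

y_0 = S_0(0) = a_0 = -3
y_1 = S_1(0) = a_1 = 1
y_2 = S_2(0) = a_2 = 0
y_3 = S_3(0) = a_3 = 1
y_4 = S_4(0) = a_4 = -5
y_5 = S_4(1) = 1
t_q=3/2 is in segment 0 (τ=3/2); S_0(τ)=833/856

y_0=-3 y_1=1 y_2=0 y_3=1 y_4=-5 y_5=1
S(3/2) = 833/856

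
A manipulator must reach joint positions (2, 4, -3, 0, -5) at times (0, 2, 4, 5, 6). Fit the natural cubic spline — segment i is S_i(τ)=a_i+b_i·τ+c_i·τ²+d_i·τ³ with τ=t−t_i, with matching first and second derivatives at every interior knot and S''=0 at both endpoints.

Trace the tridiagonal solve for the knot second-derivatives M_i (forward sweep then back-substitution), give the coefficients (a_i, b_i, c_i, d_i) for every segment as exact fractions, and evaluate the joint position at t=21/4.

Δ: Δ0=1, Δ1=-7/2, Δ2=3, Δ3=-5
row 1: diag=8, rhs=-27; c'=1/4, d'=-27/8
row 2: denom=6−2·1/4=11/2; d'=(39−2·-27/8)/(11/2)=183/22
row 3: denom=4−1·2/11=42/11; d'=(-48−1·183/22)/(42/11)=-59/4
back: M3=-59/4
back: M2=183/22−2/11·-59/4=11
back: M1=-27/8−1/4·11=-49/8
M: M0=0, M1=-49/8, M2=11, M3=-59/4, M4=0
seg 0: a=2, c=M0/2=0, d=(M1−M0)/(6·2)=-49/96, b=Δ0−h0·(2M0+M1)/6=73/24
seg 1: a=4, c=M1/2=-49/16, d=(M2−M1)/(6·2)=137/96, b=Δ1−h1·(2M1+M2)/6=-37/12
seg 2: a=-3, c=M2/2=11/2, d=(M3−M2)/(6·1)=-103/24, b=Δ2−h2·(2M2+M3)/6=43/24
seg 3: a=0, c=M3/2=-59/8, d=(M4−M3)/(6·1)=59/24, b=Δ3−h3·(2M3+M4)/6=-1/12
t_q=21/4 → seg 3, τ=1/4; S=0+-1/12·τ+-59/8·τ²+59/24·τ³=-227/512

  seg 0: a=2 b=73/24 c=0 d=-49/96
  seg 1: a=4 b=-37/12 c=-49/16 d=137/96
  seg 2: a=-3 b=43/24 c=11/2 d=-103/24
  seg 3: a=0 b=-1/12 c=-59/8 d=59/24
S(21/4) = -227/512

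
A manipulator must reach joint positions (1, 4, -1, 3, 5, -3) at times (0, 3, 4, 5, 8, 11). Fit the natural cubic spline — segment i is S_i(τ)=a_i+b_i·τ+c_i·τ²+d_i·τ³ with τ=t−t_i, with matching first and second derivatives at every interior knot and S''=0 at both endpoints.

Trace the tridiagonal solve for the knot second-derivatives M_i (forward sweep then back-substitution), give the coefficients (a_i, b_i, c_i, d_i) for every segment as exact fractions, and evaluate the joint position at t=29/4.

Δ: Δ0=1, Δ1=-5, Δ2=4, Δ3=2/3, Δ4=-8/3
row 1: diag=8, rhs=-36; c'=1/8, d'=-9/2
row 2: denom=4−1·1/8=31/8; d'=(54−1·-9/2)/(31/8)=468/31
row 3: denom=8−1·8/31=240/31; d'=(-20−1·468/31)/(240/31)=-68/15
row 4: denom=12−3·31/80=867/80; d'=(-20−3·-68/15)/(867/80)=-512/867
back: M4=-512/867
back: M3=-68/15−31/80·-512/867=-1244/289
back: M2=468/31−8/31·-1244/289=4684/289
back: M1=-9/2−1/8·4684/289=-1886/289
M: M0=0, M1=-1886/289, M2=4684/289, M3=-1244/289, M4=-512/867, M5=0
seg 0: a=1, c=M0/2=0, d=(M1−M0)/(6·3)=-943/2601, b=Δ0−h0·(2M0+M1)/6=1232/289
seg 1: a=4, c=M1/2=-943/289, d=(M2−M1)/(6·1)=1095/289, b=Δ1−h1·(2M1+M2)/6=-1597/289
seg 2: a=-1, c=M2/2=2342/289, d=(M3−M2)/(6·1)=-988/289, b=Δ2−h2·(2M2+M3)/6=-198/289
seg 3: a=3, c=M3/2=-622/289, d=(M4−M3)/(6·3)=1610/7803, b=Δ3−h3·(2M3+M4)/6=1522/289
seg 4: a=5, c=M4/2=-256/867, d=(M5−M4)/(6·3)=256/7803, b=Δ4−h4·(2M4+M5)/6=-600/289
t_q=29/4 → seg 3, τ=9/4; S=3+1522/289·τ+-622/289·τ²+1610/7803·τ³=58299/9248

  seg 0: a=1 b=1232/289 c=0 d=-943/2601
  seg 1: a=4 b=-1597/289 c=-943/289 d=1095/289
  seg 2: a=-1 b=-198/289 c=2342/289 d=-988/289
  seg 3: a=3 b=1522/289 c=-622/289 d=1610/7803
  seg 4: a=5 b=-600/289 c=-256/867 d=256/7803
S(29/4) = 58299/9248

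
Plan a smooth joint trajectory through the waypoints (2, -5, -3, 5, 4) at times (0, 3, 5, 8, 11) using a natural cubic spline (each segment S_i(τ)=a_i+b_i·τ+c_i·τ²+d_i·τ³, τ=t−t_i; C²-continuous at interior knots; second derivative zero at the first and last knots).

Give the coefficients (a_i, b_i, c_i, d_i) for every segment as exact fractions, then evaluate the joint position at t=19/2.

Δ: Δ0=-7/3, Δ1=1, Δ2=8/3, Δ3=-1/3
row 1: diag=10, rhs=20; c'=1/5, d'=2
row 2: denom=10−2·1/5=48/5; d'=(10−2·2)/(48/5)=5/8
row 3: denom=12−3·5/16=177/16; d'=(-18−3·5/8)/(177/16)=-106/59
back: M3=-106/59
back: M2=5/8−5/16·-106/59=70/59
back: M1=2−1/5·70/59=104/59
M: M0=0, M1=104/59, M2=70/59, M3=-106/59, M4=0
seg 0: a=2, c=M0/2=0, d=(M1−M0)/(6·3)=52/531, b=Δ0−h0·(2M0+M1)/6=-569/177
seg 1: a=-5, c=M1/2=52/59, d=(M2−M1)/(6·2)=-17/354, b=Δ1−h1·(2M1+M2)/6=-101/177
seg 2: a=-3, c=M2/2=35/59, d=(M3−M2)/(6·3)=-88/531, b=Δ2−h2·(2M2+M3)/6=421/177
seg 3: a=5, c=M3/2=-53/59, d=(M4−M3)/(6·3)=53/531, b=Δ3−h3·(2M3+M4)/6=259/177
t_q=19/2 → seg 3, τ=3/2; S=5+259/177·τ+-53/59·τ²+53/531·τ³=2601/472

  seg 0: a=2 b=-569/177 c=0 d=52/531
  seg 1: a=-5 b=-101/177 c=52/59 d=-17/354
  seg 2: a=-3 b=421/177 c=35/59 d=-88/531
  seg 3: a=5 b=259/177 c=-53/59 d=53/531
S(19/2) = 2601/472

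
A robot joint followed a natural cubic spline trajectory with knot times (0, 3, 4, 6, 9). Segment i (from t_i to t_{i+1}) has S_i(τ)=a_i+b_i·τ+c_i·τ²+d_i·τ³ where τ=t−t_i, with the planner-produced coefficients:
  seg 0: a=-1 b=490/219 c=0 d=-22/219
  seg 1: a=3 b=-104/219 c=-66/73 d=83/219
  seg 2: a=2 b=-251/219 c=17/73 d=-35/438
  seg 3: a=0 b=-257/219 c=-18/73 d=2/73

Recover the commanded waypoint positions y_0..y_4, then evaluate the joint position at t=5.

y_0=-1 y_1=3 y_2=2 y_3=0 y_4=-5
S(5) = 147/146

y_0 = S_0(0) = a_0 = -1
y_1 = S_1(0) = a_1 = 3
y_2 = S_2(0) = a_2 = 2
y_3 = S_3(0) = a_3 = 0
y_4 = S_3(3) = -5
t_q=5 is in segment 2 (τ=1); S_2(τ)=147/146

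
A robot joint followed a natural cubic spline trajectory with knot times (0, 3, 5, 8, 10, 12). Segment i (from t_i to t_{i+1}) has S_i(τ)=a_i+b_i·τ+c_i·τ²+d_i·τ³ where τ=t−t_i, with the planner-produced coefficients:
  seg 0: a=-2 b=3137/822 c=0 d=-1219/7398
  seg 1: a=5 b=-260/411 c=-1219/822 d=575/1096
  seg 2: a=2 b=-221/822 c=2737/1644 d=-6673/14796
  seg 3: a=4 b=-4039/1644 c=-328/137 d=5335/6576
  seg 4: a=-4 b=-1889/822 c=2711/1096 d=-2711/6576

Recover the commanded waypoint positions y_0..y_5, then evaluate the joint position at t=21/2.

y_0=-2 y_1=5 y_2=2 y_3=4 y_4=-4 y_5=-2
S(21/2) = -80353/17536

y_0 = S_0(0) = a_0 = -2
y_1 = S_1(0) = a_1 = 5
y_2 = S_2(0) = a_2 = 2
y_3 = S_3(0) = a_3 = 4
y_4 = S_4(0) = a_4 = -4
y_5 = S_4(2) = -2
t_q=21/2 is in segment 4 (τ=1/2); S_4(τ)=-80353/17536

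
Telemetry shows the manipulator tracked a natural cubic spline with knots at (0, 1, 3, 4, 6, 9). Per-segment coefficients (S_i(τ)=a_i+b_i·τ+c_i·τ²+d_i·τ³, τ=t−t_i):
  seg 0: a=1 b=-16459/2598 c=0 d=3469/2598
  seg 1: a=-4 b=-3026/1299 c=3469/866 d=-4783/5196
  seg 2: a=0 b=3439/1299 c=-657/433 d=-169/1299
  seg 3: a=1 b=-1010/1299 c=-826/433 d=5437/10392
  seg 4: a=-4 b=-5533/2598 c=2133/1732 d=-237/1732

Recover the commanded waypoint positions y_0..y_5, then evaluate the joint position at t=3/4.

y_0=1 y_1=-4 y_2=0 y_3=1 y_4=-4 y_5=-3
S(3/4) = -176699/55424

y_0 = S_0(0) = a_0 = 1
y_1 = S_1(0) = a_1 = -4
y_2 = S_2(0) = a_2 = 0
y_3 = S_3(0) = a_3 = 1
y_4 = S_4(0) = a_4 = -4
y_5 = S_4(3) = -3
t_q=3/4 is in segment 0 (τ=3/4); S_0(τ)=-176699/55424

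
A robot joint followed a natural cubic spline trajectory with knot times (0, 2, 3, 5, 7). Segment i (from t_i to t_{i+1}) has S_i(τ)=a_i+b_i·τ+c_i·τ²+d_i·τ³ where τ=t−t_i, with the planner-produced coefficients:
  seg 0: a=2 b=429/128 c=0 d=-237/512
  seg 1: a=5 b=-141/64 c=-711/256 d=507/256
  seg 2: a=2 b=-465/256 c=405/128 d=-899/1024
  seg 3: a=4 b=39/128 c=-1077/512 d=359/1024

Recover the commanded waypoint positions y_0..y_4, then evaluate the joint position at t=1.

y_0=2 y_1=5 y_2=2 y_3=4 y_4=-1
S(1) = 2503/512

y_0 = S_0(0) = a_0 = 2
y_1 = S_1(0) = a_1 = 5
y_2 = S_2(0) = a_2 = 2
y_3 = S_3(0) = a_3 = 4
y_4 = S_3(2) = -1
t_q=1 is in segment 0 (τ=1); S_0(τ)=2503/512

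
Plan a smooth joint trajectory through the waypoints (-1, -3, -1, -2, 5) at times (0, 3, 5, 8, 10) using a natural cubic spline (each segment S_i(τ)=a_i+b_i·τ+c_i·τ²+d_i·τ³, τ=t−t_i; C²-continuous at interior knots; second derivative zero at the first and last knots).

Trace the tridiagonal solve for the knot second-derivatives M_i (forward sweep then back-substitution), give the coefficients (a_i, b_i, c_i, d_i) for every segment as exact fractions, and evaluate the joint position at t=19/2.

Δ: Δ0=-2/3, Δ1=1, Δ2=-1/3, Δ3=7/2
row 1: diag=10, rhs=10; c'=1/5, d'=1
row 2: denom=10−2·1/5=48/5; d'=(-8−2·1)/(48/5)=-25/24
row 3: denom=10−3·5/16=145/16; d'=(23−3·-25/24)/(145/16)=418/145
back: M3=418/145
back: M2=-25/24−5/16·418/145=-169/87
back: M1=1−1/5·-169/87=604/435
M: M0=0, M1=604/435, M2=-169/87, M3=418/145, M4=0
seg 0: a=-1, c=M0/2=0, d=(M1−M0)/(6·3)=302/3915, b=Δ0−h0·(2M0+M1)/6=-592/435
seg 1: a=-3, c=M1/2=302/435, d=(M2−M1)/(6·2)=-161/580, b=Δ1−h1·(2M1+M2)/6=314/435
seg 2: a=-1, c=M2/2=-169/174, d=(M3−M2)/(6·3)=2099/7830, b=Δ2−h2·(2M2+M3)/6=73/435
seg 3: a=-2, c=M3/2=209/145, d=(M4−M3)/(6·2)=-209/870, b=Δ3−h3·(2M3+M4)/6=1373/870
t_q=19/2 → seg 3, τ=3/2; S=-2+1373/870·τ+209/145·τ²+-209/870·τ³=1299/464

  seg 0: a=-1 b=-592/435 c=0 d=302/3915
  seg 1: a=-3 b=314/435 c=302/435 d=-161/580
  seg 2: a=-1 b=73/435 c=-169/174 d=2099/7830
  seg 3: a=-2 b=1373/870 c=209/145 d=-209/870
S(19/2) = 1299/464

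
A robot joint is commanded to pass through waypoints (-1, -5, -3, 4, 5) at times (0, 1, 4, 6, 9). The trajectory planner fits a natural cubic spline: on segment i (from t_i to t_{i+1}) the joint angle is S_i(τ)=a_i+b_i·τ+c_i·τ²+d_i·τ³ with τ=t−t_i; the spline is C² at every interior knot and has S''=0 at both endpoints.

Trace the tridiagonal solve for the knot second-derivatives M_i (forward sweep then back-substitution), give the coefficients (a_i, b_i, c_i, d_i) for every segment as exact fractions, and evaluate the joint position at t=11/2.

  seg 0: a=-1 b=-1528/339 c=0 d=172/339
  seg 1: a=-5 b=-1012/339 c=172/113 d=-310/3051
  seg 2: a=-3 b=1154/339 c=206/339 d=-253/904
  seg 3: a=4 b=1679/678 c=-1453/1356 d=1453/12204
S(11/2) = 18289/7232

Δ: Δ0=-4, Δ1=2/3, Δ2=7/2, Δ3=1/3
row 1: diag=8, rhs=28; c'=3/8, d'=7/2
row 2: denom=10−3·3/8=71/8; d'=(17−3·7/2)/(71/8)=52/71
row 3: denom=10−2·16/71=678/71; d'=(-19−2·52/71)/(678/71)=-1453/678
back: M3=-1453/678
back: M2=52/71−16/71·-1453/678=412/339
back: M1=7/2−3/8·412/339=344/113
M: M0=0, M1=344/113, M2=412/339, M3=-1453/678, M4=0
seg 0: a=-1, c=M0/2=0, d=(M1−M0)/(6·1)=172/339, b=Δ0−h0·(2M0+M1)/6=-1528/339
seg 1: a=-5, c=M1/2=172/113, d=(M2−M1)/(6·3)=-310/3051, b=Δ1−h1·(2M1+M2)/6=-1012/339
seg 2: a=-3, c=M2/2=206/339, d=(M3−M2)/(6·2)=-253/904, b=Δ2−h2·(2M2+M3)/6=1154/339
seg 3: a=4, c=M3/2=-1453/1356, d=(M4−M3)/(6·3)=1453/12204, b=Δ3−h3·(2M3+M4)/6=1679/678
t_q=11/2 → seg 2, τ=3/2; S=-3+1154/339·τ+206/339·τ²+-253/904·τ³=18289/7232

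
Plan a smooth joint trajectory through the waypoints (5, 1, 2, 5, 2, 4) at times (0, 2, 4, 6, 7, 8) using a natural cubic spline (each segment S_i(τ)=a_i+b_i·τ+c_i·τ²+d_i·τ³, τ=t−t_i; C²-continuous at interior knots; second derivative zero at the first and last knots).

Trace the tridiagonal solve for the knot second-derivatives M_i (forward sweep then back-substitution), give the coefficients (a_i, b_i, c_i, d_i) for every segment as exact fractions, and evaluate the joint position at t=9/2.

Δ: Δ0=-2, Δ1=1/2, Δ2=3/2, Δ3=-3, Δ4=2
row 1: diag=8, rhs=15; c'=1/4, d'=15/8
row 2: denom=8−2·1/4=15/2; d'=(6−2·15/8)/(15/2)=3/10
row 3: denom=6−2·4/15=82/15; d'=(-27−2·3/10)/(82/15)=-207/41
row 4: denom=4−1·15/82=313/82; d'=(30−1·-207/41)/(313/82)=2874/313
back: M4=2874/313
back: M3=-207/41−15/82·2874/313=-2106/313
back: M2=3/10−4/15·-2106/313=1311/626
back: M1=15/8−1/4·1311/626=423/313
M: M0=0, M1=423/313, M2=1311/626, M3=-2106/313, M4=2874/313, M5=0
seg 0: a=5, c=M0/2=0, d=(M1−M0)/(6·2)=141/1252, b=Δ0−h0·(2M0+M1)/6=-767/313
seg 1: a=1, c=M1/2=423/626, d=(M2−M1)/(6·2)=155/2504, b=Δ1−h1·(2M1+M2)/6=-344/313
seg 2: a=2, c=M2/2=1311/1252, d=(M3−M2)/(6·2)=-1841/2504, b=Δ2−h2·(2M2+M3)/6=1469/626
seg 3: a=5, c=M3/2=-1053/313, d=(M4−M3)/(6·1)=830/313, b=Δ3−h3·(2M3+M4)/6=-716/313
seg 4: a=2, c=M4/2=1437/313, d=(M5−M4)/(6·1)=-479/313, b=Δ4−h4·(2M4+M5)/6=-332/313
t_q=9/2 → seg 2, τ=1/2; S=2+1469/626·τ+1311/1252·τ²+-1841/2504·τ³=66971/20032

  seg 0: a=5 b=-767/313 c=0 d=141/1252
  seg 1: a=1 b=-344/313 c=423/626 d=155/2504
  seg 2: a=2 b=1469/626 c=1311/1252 d=-1841/2504
  seg 3: a=5 b=-716/313 c=-1053/313 d=830/313
  seg 4: a=2 b=-332/313 c=1437/313 d=-479/313
S(9/2) = 66971/20032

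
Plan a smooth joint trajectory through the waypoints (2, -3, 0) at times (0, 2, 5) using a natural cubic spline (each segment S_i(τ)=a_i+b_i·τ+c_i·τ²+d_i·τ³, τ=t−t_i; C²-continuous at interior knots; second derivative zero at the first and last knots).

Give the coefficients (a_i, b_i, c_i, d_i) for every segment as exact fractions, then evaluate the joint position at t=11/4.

Δ: Δ0=-5/2, Δ1=1
row 1: diag=10, rhs=21; c'=3/10, d'=21/10
back: M1=21/10
M: M0=0, M1=21/10, M2=0
seg 0: a=2, c=M0/2=0, d=(M1−M0)/(6·2)=7/40, b=Δ0−h0·(2M0+M1)/6=-16/5
seg 1: a=-3, c=M1/2=21/20, d=(M2−M1)/(6·3)=-7/60, b=Δ1−h1·(2M1+M2)/6=-11/10
t_q=11/4 → seg 1, τ=3/4; S=-3+-11/10·τ+21/20·τ²+-7/60·τ³=-4203/1280

  seg 0: a=2 b=-16/5 c=0 d=7/40
  seg 1: a=-3 b=-11/10 c=21/20 d=-7/60
S(11/4) = -4203/1280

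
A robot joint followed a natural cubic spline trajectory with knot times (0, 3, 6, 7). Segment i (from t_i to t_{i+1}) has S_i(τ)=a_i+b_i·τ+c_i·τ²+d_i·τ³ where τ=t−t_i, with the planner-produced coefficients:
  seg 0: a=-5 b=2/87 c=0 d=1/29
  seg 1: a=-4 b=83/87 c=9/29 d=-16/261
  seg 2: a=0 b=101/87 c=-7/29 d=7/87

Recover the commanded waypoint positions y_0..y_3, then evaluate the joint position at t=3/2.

y_0=-5 y_1=-4 y_2=0 y_3=1
S(3/2) = -1125/232

y_0 = S_0(0) = a_0 = -5
y_1 = S_1(0) = a_1 = -4
y_2 = S_2(0) = a_2 = 0
y_3 = S_2(1) = 1
t_q=3/2 is in segment 0 (τ=3/2); S_0(τ)=-1125/232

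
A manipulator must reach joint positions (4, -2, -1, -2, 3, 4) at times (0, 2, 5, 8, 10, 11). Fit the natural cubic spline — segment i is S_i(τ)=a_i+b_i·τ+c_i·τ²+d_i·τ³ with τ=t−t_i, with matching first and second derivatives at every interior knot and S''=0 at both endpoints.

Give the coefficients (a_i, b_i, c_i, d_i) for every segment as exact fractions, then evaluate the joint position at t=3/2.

  seg 0: a=4 b=-1811/473 c=0 d=98/473
  seg 1: a=-2 b=-635/473 c=588/473 d=-2914/12771
  seg 2: a=-1 b=-21/473 c=-1150/1419 d=3040/12771
  seg 3: a=-2 b=719/473 c=630/473 d=-1593/3784
  seg 4: a=3 b=1699/946 c=-2259/1892 d=753/1892
S(3/2) = -1975/1892

Δ: Δ0=-3, Δ1=1/3, Δ2=-1/3, Δ3=5/2, Δ4=1
row 1: diag=10, rhs=20; c'=3/10, d'=2
row 2: denom=12−3·3/10=111/10; d'=(-4−3·2)/(111/10)=-100/111
row 3: denom=10−3·10/37=340/37; d'=(17−3·-100/111)/(340/37)=729/340
row 4: denom=6−2·37/170=473/85; d'=(-9−2·729/340)/(473/85)=-2259/946
back: M4=-2259/946
back: M3=729/340−37/170·-2259/946=1260/473
back: M2=-100/111−10/37·1260/473=-2300/1419
back: M1=2−3/10·-2300/1419=1176/473
M: M0=0, M1=1176/473, M2=-2300/1419, M3=1260/473, M4=-2259/946, M5=0
seg 0: a=4, c=M0/2=0, d=(M1−M0)/(6·2)=98/473, b=Δ0−h0·(2M0+M1)/6=-1811/473
seg 1: a=-2, c=M1/2=588/473, d=(M2−M1)/(6·3)=-2914/12771, b=Δ1−h1·(2M1+M2)/6=-635/473
seg 2: a=-1, c=M2/2=-1150/1419, d=(M3−M2)/(6·3)=3040/12771, b=Δ2−h2·(2M2+M3)/6=-21/473
seg 3: a=-2, c=M3/2=630/473, d=(M4−M3)/(6·2)=-1593/3784, b=Δ3−h3·(2M3+M4)/6=719/473
seg 4: a=3, c=M4/2=-2259/1892, d=(M5−M4)/(6·1)=753/1892, b=Δ4−h4·(2M4+M5)/6=1699/946
t_q=3/2 → seg 0, τ=3/2; S=4+-1811/473·τ+0·τ²+98/473·τ³=-1975/1892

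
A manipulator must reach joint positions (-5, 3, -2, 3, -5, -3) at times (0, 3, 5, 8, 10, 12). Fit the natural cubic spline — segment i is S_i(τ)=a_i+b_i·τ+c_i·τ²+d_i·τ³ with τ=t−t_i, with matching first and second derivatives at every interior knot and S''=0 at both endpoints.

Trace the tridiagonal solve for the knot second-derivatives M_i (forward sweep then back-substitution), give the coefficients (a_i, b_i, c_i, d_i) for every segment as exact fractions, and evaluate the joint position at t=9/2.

Δ: Δ0=8/3, Δ1=-5/2, Δ2=5/3, Δ3=-4, Δ4=1
row 1: diag=10, rhs=-31; c'=1/5, d'=-31/10
row 2: denom=10−2·1/5=48/5; d'=(25−2·-31/10)/(48/5)=13/4
row 3: denom=10−3·5/16=145/16; d'=(-34−3·13/4)/(145/16)=-140/29
row 4: denom=8−2·32/145=1096/145; d'=(30−2·-140/29)/(1096/145)=2875/548
back: M4=2875/548
back: M3=-140/29−32/145·2875/548=-820/137
back: M2=13/4−5/16·-820/137=1403/274
back: M1=-31/10−1/5·1403/274=-565/137
M: M0=0, M1=-565/137, M2=1403/274, M3=-820/137, M4=2875/548, M5=0
seg 0: a=-5, c=M0/2=0, d=(M1−M0)/(6·3)=-565/2466, b=Δ0−h0·(2M0+M1)/6=3887/822
seg 1: a=3, c=M1/2=-565/274, d=(M2−M1)/(6·2)=2533/3288, b=Δ1−h1·(2M1+M2)/6=-599/411
seg 2: a=-2, c=M2/2=1403/548, d=(M3−M2)/(6·3)=-3043/4932, b=Δ2−h2·(2M2+M3)/6=-379/822
seg 3: a=3, c=M3/2=-410/137, d=(M4−M3)/(6·2)=6155/6576, b=Δ3−h3·(2M3+M4)/6=-2891/1644
seg 4: a=-5, c=M4/2=2875/1096, d=(M5−M4)/(6·2)=-2875/6576, b=Δ4−h4·(2M4+M5)/6=-2053/822
t_q=9/2 → seg 1, τ=3/2; S=3+-599/411·τ+-565/274·τ²+2533/3288·τ³=-10747/8768

  seg 0: a=-5 b=3887/822 c=0 d=-565/2466
  seg 1: a=3 b=-599/411 c=-565/274 d=2533/3288
  seg 2: a=-2 b=-379/822 c=1403/548 d=-3043/4932
  seg 3: a=3 b=-2891/1644 c=-410/137 d=6155/6576
  seg 4: a=-5 b=-2053/822 c=2875/1096 d=-2875/6576
S(9/2) = -10747/8768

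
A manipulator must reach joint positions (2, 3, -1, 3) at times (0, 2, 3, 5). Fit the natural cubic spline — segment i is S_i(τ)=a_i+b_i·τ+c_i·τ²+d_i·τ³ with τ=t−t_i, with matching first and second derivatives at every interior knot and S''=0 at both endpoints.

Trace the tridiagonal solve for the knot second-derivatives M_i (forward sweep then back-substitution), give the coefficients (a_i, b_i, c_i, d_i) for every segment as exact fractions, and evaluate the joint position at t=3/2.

Δ: Δ0=1/2, Δ1=-4, Δ2=2
row 1: diag=6, rhs=-27; c'=1/6, d'=-9/2
row 2: denom=6−1·1/6=35/6; d'=(36−1·-9/2)/(35/6)=243/35
back: M2=243/35
back: M1=-9/2−1/6·243/35=-198/35
M: M0=0, M1=-198/35, M2=243/35, M3=0
seg 0: a=2, c=M0/2=0, d=(M1−M0)/(6·2)=-33/70, b=Δ0−h0·(2M0+M1)/6=167/70
seg 1: a=3, c=M1/2=-99/35, d=(M2−M1)/(6·1)=21/10, b=Δ1−h1·(2M1+M2)/6=-229/70
seg 2: a=-1, c=M2/2=243/70, d=(M3−M2)/(6·2)=-81/140, b=Δ2−h2·(2M2+M3)/6=-92/35
t_q=3/2 → seg 0, τ=3/2; S=2+167/70·τ+0·τ²+-33/70·τ³=319/80

  seg 0: a=2 b=167/70 c=0 d=-33/70
  seg 1: a=3 b=-229/70 c=-99/35 d=21/10
  seg 2: a=-1 b=-92/35 c=243/70 d=-81/140
S(3/2) = 319/80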